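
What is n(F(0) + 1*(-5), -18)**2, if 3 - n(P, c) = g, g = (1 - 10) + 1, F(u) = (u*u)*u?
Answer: 121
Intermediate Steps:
F(u) = u**3 (F(u) = u**2*u = u**3)
g = -8 (g = -9 + 1 = -8)
n(P, c) = 11 (n(P, c) = 3 - 1*(-8) = 3 + 8 = 11)
n(F(0) + 1*(-5), -18)**2 = 11**2 = 121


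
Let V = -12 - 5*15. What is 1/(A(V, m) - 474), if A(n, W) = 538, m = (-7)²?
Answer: 1/64 ≈ 0.015625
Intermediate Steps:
V = -87 (V = -12 - 75 = -87)
m = 49
1/(A(V, m) - 474) = 1/(538 - 474) = 1/64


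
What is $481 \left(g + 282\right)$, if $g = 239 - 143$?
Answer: $181818$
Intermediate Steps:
$g = 96$
$481 \left(g + 282\right) = 481 \left(96 + 282\right) = 481 \cdot 378 = 181818$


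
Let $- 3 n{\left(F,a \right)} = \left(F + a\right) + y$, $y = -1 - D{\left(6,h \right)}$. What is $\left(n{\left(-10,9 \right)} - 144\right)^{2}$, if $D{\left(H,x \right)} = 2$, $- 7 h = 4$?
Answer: $\frac{183184}{9} \approx 20354.0$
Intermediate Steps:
$h = - \frac{4}{7}$ ($h = \left(- \frac{1}{7}\right) 4 = - \frac{4}{7} \approx -0.57143$)
$y = -3$ ($y = -1 - 2 = -3$)
$n{\left(F,a \right)} = 1 - \frac{F}{3} - \frac{a}{3}$ ($n{\left(F,a \right)} = - \frac{\left(F + a\right) - 3}{3} = - \frac{-3 + F + a}{3} = 1 - \frac{F}{3} - \frac{a}{3}$)
$\left(n{\left(-10,9 \right)} - 144\right)^{2} = \left(\left(1 - - \frac{10}{3} - 3\right) - 144\right)^{2} = \left(\left(1 + \frac{10}{3} - 3\right) - 144\right)^{2} = \left(\frac{4}{3} - 144\right)^{2} = \left(- \frac{428}{3}\right)^{2} = \frac{183184}{9}$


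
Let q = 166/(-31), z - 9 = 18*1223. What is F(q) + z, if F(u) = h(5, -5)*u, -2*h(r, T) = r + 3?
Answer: 683377/31 ≈ 22044.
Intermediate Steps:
z = 22023 (z = 9 + 18*1223 = 9 + 22014 = 22023)
q = -166/31 (q = 166*(-1/31) = -166/31 ≈ -5.3548)
h(r, T) = -3/2 - r/2 (h(r, T) = -(r + 3)/2 = -(3 + r)/2 = -3/2 - r/2)
F(u) = -4*u (F(u) = (-3/2 - ½*5)*u = (-3/2 - 5/2)*u = -4*u)
F(q) + z = -4*(-166/31) + 22023 = 664/31 + 22023 = 683377/31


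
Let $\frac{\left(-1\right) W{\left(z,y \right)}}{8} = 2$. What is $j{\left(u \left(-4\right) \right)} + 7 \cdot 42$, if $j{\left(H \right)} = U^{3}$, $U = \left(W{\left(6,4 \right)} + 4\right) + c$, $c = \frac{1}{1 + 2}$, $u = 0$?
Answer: $- \frac{34937}{27} \approx -1294.0$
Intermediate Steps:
$W{\left(z,y \right)} = -16$ ($W{\left(z,y \right)} = \left(-8\right) 2 = -16$)
$c = \frac{1}{3} \approx 0.33333$
$U = - \frac{35}{3}$ ($U = \left(-16 + 4\right) + \frac{1}{3} = -12 + \frac{1}{3} = - \frac{35}{3} \approx -11.667$)
$j{\left(H \right)} = - \frac{42875}{27}$ ($j{\left(H \right)} = \left(- \frac{35}{3}\right)^{3} = - \frac{42875}{27}$)
$j{\left(u \left(-4\right) \right)} + 7 \cdot 42 = - \frac{42875}{27} + 7 \cdot 42 = - \frac{42875}{27} + 294 = - \frac{34937}{27}$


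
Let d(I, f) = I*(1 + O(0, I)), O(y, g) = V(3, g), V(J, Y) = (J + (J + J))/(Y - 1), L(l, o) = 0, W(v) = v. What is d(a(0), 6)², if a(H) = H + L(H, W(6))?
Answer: 0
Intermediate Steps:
V(J, Y) = 3*J/(-1 + Y) (V(J, Y) = (J + 2*J)/(-1 + Y) = (3*J)/(-1 + Y) = 3*J/(-1 + Y))
a(H) = H (a(H) = H + 0 = H)
O(y, g) = 9/(-1 + g) (O(y, g) = 3*3/(-1 + g) = 9/(-1 + g))
d(I, f) = I*(1 + 9/(-1 + I))
d(a(0), 6)² = (0*(8 + 0)/(-1 + 0))² = (0*8/(-1))² = (0*(-1)*8)² = 0² = 0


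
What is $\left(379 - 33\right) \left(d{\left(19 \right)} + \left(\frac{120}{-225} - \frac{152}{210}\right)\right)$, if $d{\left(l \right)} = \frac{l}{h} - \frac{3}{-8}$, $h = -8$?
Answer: $- \frac{39444}{35} \approx -1127.0$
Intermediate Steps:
$d{\left(l \right)} = \frac{3}{8} - \frac{l}{8}$ ($d{\left(l \right)} = \frac{l}{-8} - \frac{3}{-8} = l \left(- \frac{1}{8}\right) - - \frac{3}{8} = - \frac{l}{8} + \frac{3}{8} = \frac{3}{8} - \frac{l}{8}$)
$\left(379 - 33\right) \left(d{\left(19 \right)} + \left(\frac{120}{-225} - \frac{152}{210}\right)\right) = \left(379 - 33\right) \left(\left(\frac{3}{8} - \frac{19}{8}\right) + \left(\frac{120}{-225} - \frac{152}{210}\right)\right) = 346 \left(\left(\frac{3}{8} - \frac{19}{8}\right) + \left(120 \left(- \frac{1}{225}\right) - \frac{76}{105}\right)\right) = 346 \left(-2 - \frac{44}{35}\right) = 346 \left(- \frac{114}{35}\right) = - \frac{39444}{35}$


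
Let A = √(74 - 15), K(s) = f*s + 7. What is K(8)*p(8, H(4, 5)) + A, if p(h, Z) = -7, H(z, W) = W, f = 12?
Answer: -721 + √59 ≈ -713.32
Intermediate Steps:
K(s) = 7 + 12*s (K(s) = 12*s + 7 = 7 + 12*s)
A = √59 ≈ 7.6811
K(8)*p(8, H(4, 5)) + A = (7 + 12*8)*(-7) + √59 = (7 + 96)*(-7) + √59 = 103*(-7) + √59 = -721 + √59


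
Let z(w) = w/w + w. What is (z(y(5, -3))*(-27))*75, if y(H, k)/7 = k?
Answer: 40500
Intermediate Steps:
y(H, k) = 7*k
z(w) = 1 + w
(z(y(5, -3))*(-27))*75 = ((1 + 7*(-3))*(-27))*75 = ((1 - 21)*(-27))*75 = -20*(-27)*75 = 540*75 = 40500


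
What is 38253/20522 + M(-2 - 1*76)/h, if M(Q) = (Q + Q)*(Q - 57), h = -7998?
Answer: -678741/882446 ≈ -0.76916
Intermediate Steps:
M(Q) = 2*Q*(-57 + Q) (M(Q) = (2*Q)*(-57 + Q) = 2*Q*(-57 + Q))
38253/20522 + M(-2 - 1*76)/h = 38253/20522 + (2*(-2 - 1*76)*(-57 + (-2 - 1*76)))/(-7998) = 38253*(1/20522) + (2*(-2 - 76)*(-57 + (-2 - 76)))*(-1/7998) = 38253/20522 + (2*(-78)*(-57 - 78))*(-1/7998) = 38253/20522 + (2*(-78)*(-135))*(-1/7998) = 38253/20522 + 21060*(-1/7998) = 38253/20522 - 3510/1333 = -678741/882446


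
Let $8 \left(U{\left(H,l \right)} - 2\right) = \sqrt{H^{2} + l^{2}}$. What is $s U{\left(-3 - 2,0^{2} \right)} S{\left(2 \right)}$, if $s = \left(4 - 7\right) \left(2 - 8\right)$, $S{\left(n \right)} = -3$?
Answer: $- \frac{567}{4} \approx -141.75$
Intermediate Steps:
$U{\left(H,l \right)} = 2 + \frac{\sqrt{H^{2} + l^{2}}}{8}$
$s = 18$ ($s = \left(-3\right) \left(-6\right) = 18$)
$s U{\left(-3 - 2,0^{2} \right)} S{\left(2 \right)} = 18 \left(2 + \frac{\sqrt{\left(-3 - 2\right)^{2} + \left(0^{2}\right)^{2}}}{8}\right) \left(-3\right) = 18 \left(2 + \frac{\sqrt{\left(-3 - 2\right)^{2} + 0^{2}}}{8}\right) \left(-3\right) = 18 \left(2 + \frac{\sqrt{\left(-5\right)^{2} + 0}}{8}\right) \left(-3\right) = 18 \left(2 + \frac{\sqrt{25 + 0}}{8}\right) \left(-3\right) = 18 \left(2 + \frac{\sqrt{25}}{8}\right) \left(-3\right) = 18 \left(2 + \frac{1}{8} \cdot 5\right) \left(-3\right) = 18 \left(2 + \frac{5}{8}\right) \left(-3\right) = 18 \cdot \frac{21}{8} \left(-3\right) = \frac{189}{4} \left(-3\right) = - \frac{567}{4}$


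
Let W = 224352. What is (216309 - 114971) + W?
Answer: 325690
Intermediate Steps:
(216309 - 114971) + W = (216309 - 114971) + 224352 = 101338 + 224352 = 325690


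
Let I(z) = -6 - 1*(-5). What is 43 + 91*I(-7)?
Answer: -48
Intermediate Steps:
I(z) = -1 (I(z) = -6 + 5 = -1)
43 + 91*I(-7) = 43 + 91*(-1) = 43 - 91 = -48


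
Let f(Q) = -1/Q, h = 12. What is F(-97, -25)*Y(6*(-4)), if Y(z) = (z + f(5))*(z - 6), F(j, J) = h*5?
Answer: 43560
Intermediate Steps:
F(j, J) = 60 (F(j, J) = 12*5 = 60)
Y(z) = (-6 + z)*(-⅕ + z) (Y(z) = (z - 1/5)*(z - 6) = (z - 1*⅕)*(-6 + z) = (z - ⅕)*(-6 + z) = (-⅕ + z)*(-6 + z) = (-6 + z)*(-⅕ + z))
F(-97, -25)*Y(6*(-4)) = 60*(6/5 + (6*(-4))² - 186*(-4)/5) = 60*(6/5 + (-24)² - 31/5*(-24)) = 60*(6/5 + 576 + 744/5) = 60*726 = 43560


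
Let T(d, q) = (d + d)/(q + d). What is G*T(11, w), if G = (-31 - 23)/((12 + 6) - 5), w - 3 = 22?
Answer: -33/13 ≈ -2.5385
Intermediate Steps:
w = 25 (w = 3 + 22 = 25)
T(d, q) = 2*d/(d + q) (T(d, q) = (2*d)/(d + q) = 2*d/(d + q))
G = -54/13 (G = -54/(18 - 5) = -54/13 ≈ -4.1538)
G*T(11, w) = -108*11/(13*(11 + 25)) = -108*11/(13*36) = -54/13*11/18 = -33/13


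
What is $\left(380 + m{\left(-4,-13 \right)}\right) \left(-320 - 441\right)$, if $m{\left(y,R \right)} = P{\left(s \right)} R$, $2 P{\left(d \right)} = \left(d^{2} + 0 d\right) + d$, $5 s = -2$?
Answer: $- \frac{7259179}{25} \approx -2.9037 \cdot 10^{5}$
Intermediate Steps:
$s = - \frac{2}{5}$ ($s = \frac{1}{5} \left(-2\right) = - \frac{2}{5} \approx -0.4$)
$P{\left(d \right)} = \frac{d}{2} + \frac{d^{2}}{2}$ ($P{\left(d \right)} = \frac{\left(d^{2} + 0 d\right) + d}{2} = \frac{\left(d^{2} + 0\right) + d}{2} = \frac{d^{2} + d}{2} = \frac{d + d^{2}}{2} = \frac{d}{2} + \frac{d^{2}}{2}$)
$m{\left(y,R \right)} = - \frac{3 R}{25}$ ($m{\left(y,R \right)} = \frac{1}{2} \left(- \frac{2}{5}\right) \left(1 - \frac{2}{5}\right) R = \frac{1}{2} \left(- \frac{2}{5}\right) \frac{3}{5} R = - \frac{3 R}{25}$)
$\left(380 + m{\left(-4,-13 \right)}\right) \left(-320 - 441\right) = \left(380 - - \frac{39}{25}\right) \left(-320 - 441\right) = \left(380 + \frac{39}{25}\right) \left(-761\right) = \frac{9539}{25} \left(-761\right) = - \frac{7259179}{25}$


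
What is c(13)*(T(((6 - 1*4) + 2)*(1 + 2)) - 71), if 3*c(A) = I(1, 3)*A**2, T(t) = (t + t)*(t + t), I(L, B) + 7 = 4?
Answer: -85345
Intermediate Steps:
I(L, B) = -3 (I(L, B) = -7 + 4 = -3)
T(t) = 4*t**2 (T(t) = (2*t)*(2*t) = 4*t**2)
c(A) = -A**2 (c(A) = (-3*A**2)/3 = -A**2)
c(13)*(T(((6 - 1*4) + 2)*(1 + 2)) - 71) = (-1*13**2)*(4*(((6 - 1*4) + 2)*(1 + 2))**2 - 71) = (-1*169)*(4*(((6 - 4) + 2)*3)**2 - 71) = -169*(4*((2 + 2)*3)**2 - 71) = -169*(4*(4*3)**2 - 71) = -169*(4*12**2 - 71) = -169*(4*144 - 71) = -169*(576 - 71) = -169*505 = -85345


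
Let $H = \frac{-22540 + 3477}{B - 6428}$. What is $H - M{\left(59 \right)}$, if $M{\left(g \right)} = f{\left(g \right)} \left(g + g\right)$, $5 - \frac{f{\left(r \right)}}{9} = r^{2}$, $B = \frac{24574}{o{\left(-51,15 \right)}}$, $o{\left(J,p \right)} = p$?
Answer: $\frac{265220657097}{71846} \approx 3.6915 \cdot 10^{6}$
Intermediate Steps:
$B = \frac{24574}{15} \approx 1638.3$
$f{\left(r \right)} = 45 - 9 r^{2}$
$M{\left(g \right)} = 2 g \left(45 - 9 g^{2}\right)$ ($M{\left(g \right)} = \left(45 - 9 g^{2}\right) \left(g + g\right) = \left(45 - 9 g^{2}\right) 2 g = 2 g \left(45 - 9 g^{2}\right)$)
$H = \frac{285945}{71846}$ ($H = \frac{-22540 + 3477}{\frac{24574}{15} - 6428} = - \frac{19063}{- \frac{71846}{15}} = \left(-19063\right) \left(- \frac{15}{71846}\right) = \frac{285945}{71846} \approx 3.98$)
$H - M{\left(59 \right)} = \frac{285945}{71846} - 18 \cdot 59 \left(5 - 59^{2}\right) = \frac{285945}{71846} - 18 \cdot 59 \left(5 - 3481\right) = \frac{285945}{71846} - 18 \cdot 59 \left(-3476\right) = \frac{285945}{71846} - -3691512 = \frac{285945}{71846} + 3691512 = \frac{265220657097}{71846}$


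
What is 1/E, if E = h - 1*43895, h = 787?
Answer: -1/43108 ≈ -2.3198e-5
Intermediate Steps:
E = -43108 (E = 787 - 1*43895 = 787 - 43895 = -43108)
1/E = 1/(-43108) = -1/43108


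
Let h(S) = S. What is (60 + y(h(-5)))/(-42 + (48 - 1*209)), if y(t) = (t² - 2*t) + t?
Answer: -90/203 ≈ -0.44335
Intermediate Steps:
y(t) = t² - t
(60 + y(h(-5)))/(-42 + (48 - 1*209)) = (60 - 5*(-1 - 5))/(-42 + (48 - 1*209)) = (60 - 5*(-6))/(-42 + (48 - 209)) = (60 + 30)/(-42 - 161) = 90/(-203) = 90*(-1/203) = -90/203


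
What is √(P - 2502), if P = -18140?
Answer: I*√20642 ≈ 143.67*I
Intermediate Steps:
√(P - 2502) = √(-18140 - 2502) = √(-20642) = I*√20642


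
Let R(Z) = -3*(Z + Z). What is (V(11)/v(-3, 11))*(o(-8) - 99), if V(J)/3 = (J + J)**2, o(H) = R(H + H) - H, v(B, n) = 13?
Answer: 7260/13 ≈ 558.46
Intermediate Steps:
R(Z) = -6*Z
o(H) = -13*H (o(H) = -6*(H + H) - H = -12*H - H = -13*H)
V(J) = 12*J**2 (V(J) = 3*(J + J)**2 = 3*(2*J)**2 = 3*(4*J**2) = 12*J**2)
(V(11)/v(-3, 11))*(o(-8) - 99) = ((12*11**2)/13)*(-13*(-8) - 99) = ((12*121)*(1/13))*(104 - 99) = (1452*(1/13))*5 = (1452/13)*5 = 7260/13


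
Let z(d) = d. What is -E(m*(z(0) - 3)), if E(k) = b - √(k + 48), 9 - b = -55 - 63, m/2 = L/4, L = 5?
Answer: -127 + 9*√2/2 ≈ -120.64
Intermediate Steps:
m = 5/2 (m = 2*(5/4) = 5/2 ≈ 2.5000)
b = 127 (b = 9 - (-55 - 63) = 9 - 1*(-118) = 9 + 118 = 127)
E(k) = 127 - √(48 + k) (E(k) = 127 - √(k + 48) = 127 - √(48 + k))
-E(m*(z(0) - 3)) = -(127 - √(48 + 5*(0 - 3)/2)) = -(127 - √(48 + (5/2)*(-3))) = -(127 - √(48 - 15/2)) = -(127 - √(81/2)) = -(127 - 9*√2/2) = -127 + 9*√2/2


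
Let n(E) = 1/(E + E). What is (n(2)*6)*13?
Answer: 39/2 ≈ 19.500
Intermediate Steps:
n(E) = 1/(2*E)
(n(2)*6)*13 = (((1/2)/2)*6)*13 = (((1/2)*(1/2))*6)*13 = ((1/4)*6)*13 = (3/2)*13 = 39/2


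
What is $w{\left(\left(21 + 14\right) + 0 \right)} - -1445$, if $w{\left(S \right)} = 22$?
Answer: $1467$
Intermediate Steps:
$w{\left(\left(21 + 14\right) + 0 \right)} - -1445 = 22 - -1445 = 22 + 1445 = 1467$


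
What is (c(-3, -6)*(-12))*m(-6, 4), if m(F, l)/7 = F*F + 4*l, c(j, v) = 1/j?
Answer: 1456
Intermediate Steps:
m(F, l) = 7*F² + 28*l (m(F, l) = 7*(F*F + 4*l) = 7*(F² + 4*l) = 7*F² + 28*l)
(c(-3, -6)*(-12))*m(-6, 4) = (-12/(-3))*(7*(-6)² + 28*4) = (-⅓*(-12))*(7*36 + 112) = 4*(252 + 112) = 4*364 = 1456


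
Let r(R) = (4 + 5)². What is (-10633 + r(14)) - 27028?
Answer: -37580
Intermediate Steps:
r(R) = 81 (r(R) = 9² = 81)
(-10633 + r(14)) - 27028 = (-10633 + 81) - 27028 = -10552 - 27028 = -37580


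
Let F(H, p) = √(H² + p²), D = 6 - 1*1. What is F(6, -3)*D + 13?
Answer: 13 + 15*√5 ≈ 46.541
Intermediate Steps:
D = 5 (D = 6 - 1 = 5)
F(6, -3)*D + 13 = √(6² + (-3)²)*5 + 13 = √(36 + 9)*5 + 13 = √45*5 + 13 = (3*√5)*5 + 13 = 15*√5 + 13 = 13 + 15*√5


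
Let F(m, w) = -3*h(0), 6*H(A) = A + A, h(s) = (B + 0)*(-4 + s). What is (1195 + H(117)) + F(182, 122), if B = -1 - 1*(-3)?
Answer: 1258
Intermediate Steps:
B = 2 (B = -1 + 3 = 2)
h(s) = -8 + 2*s (h(s) = (2 + 0)*(-4 + s) = 2*(-4 + s) = -8 + 2*s)
H(A) = A/3 (H(A) = (A + A)/6 = (2*A)/6 = A/3)
F(m, w) = 24 (F(m, w) = -3*(-8 + 2*0) = -3*(-8 + 0) = -3*(-8) = 24)
(1195 + H(117)) + F(182, 122) = (1195 + (⅓)*117) + 24 = (1195 + 39) + 24 = 1234 + 24 = 1258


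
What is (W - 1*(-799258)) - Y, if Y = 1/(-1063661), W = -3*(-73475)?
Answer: 1084597039464/1063661 ≈ 1.0197e+6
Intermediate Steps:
W = 220425
Y = -1/1063661 ≈ -9.4015e-7
(W - 1*(-799258)) - Y = (220425 - 1*(-799258)) - 1*(-1/1063661) = (220425 + 799258) + 1/1063661 = 1019683 + 1/1063661 = 1084597039464/1063661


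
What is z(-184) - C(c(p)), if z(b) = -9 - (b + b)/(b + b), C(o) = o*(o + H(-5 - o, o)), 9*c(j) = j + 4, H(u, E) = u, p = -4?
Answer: -10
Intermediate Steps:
c(j) = 4/9 + j/9 (c(j) = (j + 4)/9 = (4 + j)/9 = 4/9 + j/9)
C(o) = -5*o (C(o) = o*(o + (-5 - o)) = o*(-5) = -5*o)
z(b) = -10 (z(b) = -9 - 2*b/(2*b) = -9 - 2*b*1/(2*b) = -9 - 1*1 = -9 - 1 = -10)
z(-184) - C(c(p)) = -10 - (-5)*(4/9 + (1/9)*(-4)) = -10 - (-5)*(4/9 - 4/9) = -10 - (-5)*0 = -10 - 1*0 = -10 + 0 = -10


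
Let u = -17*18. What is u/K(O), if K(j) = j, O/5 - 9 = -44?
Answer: 306/175 ≈ 1.7486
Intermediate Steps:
O = -175 (O = 45 + 5*(-44) = 45 - 220 = -175)
u = -306
u/K(O) = -306/(-175) = -306*(-1/175) = 306/175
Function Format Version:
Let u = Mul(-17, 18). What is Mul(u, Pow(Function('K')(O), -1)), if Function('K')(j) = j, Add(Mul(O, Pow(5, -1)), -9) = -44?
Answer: Rational(306, 175) ≈ 1.7486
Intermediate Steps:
O = -175 (O = Add(45, Mul(5, -44)) = Add(45, -220) = -175)
u = -306
Mul(u, Pow(Function('K')(O), -1)) = Mul(-306, Pow(-175, -1)) = Mul(-306, Rational(-1, 175)) = Rational(306, 175)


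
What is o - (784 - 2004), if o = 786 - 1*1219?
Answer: 787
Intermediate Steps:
o = -433 (o = 786 - 1219 = -433)
o - (784 - 2004) = -433 - (784 - 2004) = -433 - 1*(-1220) = -433 + 1220 = 787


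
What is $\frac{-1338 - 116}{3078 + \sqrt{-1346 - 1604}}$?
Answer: $- \frac{2237706}{4738517} + \frac{3635 i \sqrt{118}}{4738517} \approx -0.47224 + 0.008333 i$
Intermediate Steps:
$\frac{-1338 - 116}{3078 + \sqrt{-1346 - 1604}} = - \frac{1454}{3078 + \sqrt{-2950}} = - \frac{1454}{3078 + 5 i \sqrt{118}}$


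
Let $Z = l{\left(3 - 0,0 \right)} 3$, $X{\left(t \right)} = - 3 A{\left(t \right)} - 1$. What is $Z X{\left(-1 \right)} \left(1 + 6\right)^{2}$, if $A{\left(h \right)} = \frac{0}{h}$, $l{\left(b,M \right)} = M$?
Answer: $0$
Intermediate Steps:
$A{\left(h \right)} = 0$
$X{\left(t \right)} = -1$ ($X{\left(t \right)} = \left(-3\right) 0 - 1 = 0 - 1 = -1$)
$Z = 0$ ($Z = 0 \cdot 3 = 0$)
$Z X{\left(-1 \right)} \left(1 + 6\right)^{2} = 0 \left(-1\right) \left(1 + 6\right)^{2} = 0 \cdot 7^{2} = 0 \cdot 49 = 0$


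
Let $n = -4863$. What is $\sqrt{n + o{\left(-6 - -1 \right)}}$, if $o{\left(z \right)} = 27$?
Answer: $2 i \sqrt{1209} \approx 69.541 i$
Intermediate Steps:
$\sqrt{n + o{\left(-6 - -1 \right)}} = \sqrt{-4863 + 27} = \sqrt{-4836} = 2 i \sqrt{1209}$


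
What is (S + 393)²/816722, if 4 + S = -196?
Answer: 37249/816722 ≈ 0.045608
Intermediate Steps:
S = -200 (S = -4 - 196 = -200)
(S + 393)²/816722 = (-200 + 393)²/816722 = 193²*(1/816722) = 37249*(1/816722) = 37249/816722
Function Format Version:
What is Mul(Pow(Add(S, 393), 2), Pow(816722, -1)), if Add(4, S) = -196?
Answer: Rational(37249, 816722) ≈ 0.045608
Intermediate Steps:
S = -200 (S = Add(-4, -196) = -200)
Mul(Pow(Add(S, 393), 2), Pow(816722, -1)) = Mul(Pow(Add(-200, 393), 2), Pow(816722, -1)) = Mul(Pow(193, 2), Rational(1, 816722)) = Mul(37249, Rational(1, 816722)) = Rational(37249, 816722)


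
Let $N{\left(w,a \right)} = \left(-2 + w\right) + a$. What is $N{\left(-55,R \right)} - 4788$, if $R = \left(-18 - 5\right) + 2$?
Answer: $-4866$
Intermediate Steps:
$R = -21$ ($R = -23 + 2 = -21$)
$N{\left(w,a \right)} = -2 + a + w$
$N{\left(-55,R \right)} - 4788 = \left(-2 - 21 - 55\right) - 4788 = -78 - 4788 = -4866$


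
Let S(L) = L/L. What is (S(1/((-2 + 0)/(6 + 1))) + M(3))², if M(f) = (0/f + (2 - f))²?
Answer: 4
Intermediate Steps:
M(f) = (2 - f)² (M(f) = (0 + (2 - f))² = (2 - f)²)
S(L) = 1
(S(1/((-2 + 0)/(6 + 1))) + M(3))² = (1 + (-2 + 3)²)² = (1 + 1²)² = (1 + 1)² = 2² = 4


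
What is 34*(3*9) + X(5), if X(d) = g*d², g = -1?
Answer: 893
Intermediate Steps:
X(d) = -d²
34*(3*9) + X(5) = 34*(3*9) - 1*5² = 34*27 - 1*25 = 918 - 25 = 893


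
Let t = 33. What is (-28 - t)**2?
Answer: 3721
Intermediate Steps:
(-28 - t)**2 = (-28 - 1*33)**2 = (-28 - 33)**2 = (-61)**2 = 3721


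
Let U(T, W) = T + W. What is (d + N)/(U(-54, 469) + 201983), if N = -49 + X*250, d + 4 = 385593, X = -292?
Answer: 52090/33733 ≈ 1.5442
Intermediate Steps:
d = 385589 (d = -4 + 385593 = 385589)
N = -73049 (N = -49 - 292*250 = -49 - 73000 = -73049)
(d + N)/(U(-54, 469) + 201983) = (385589 - 73049)/((-54 + 469) + 201983) = 312540/(415 + 201983) = 312540/202398 = 312540*(1/202398) = 52090/33733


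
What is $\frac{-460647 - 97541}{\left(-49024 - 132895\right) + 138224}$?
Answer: $\frac{558188}{43695} \approx 12.775$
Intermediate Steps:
$\frac{-460647 - 97541}{\left(-49024 - 132895\right) + 138224} = - \frac{558188}{-181919 + 138224} = - \frac{558188}{-43695} = \left(-558188\right) \left(- \frac{1}{43695}\right) = \frac{558188}{43695}$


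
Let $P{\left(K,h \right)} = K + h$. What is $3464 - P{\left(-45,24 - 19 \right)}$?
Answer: $3504$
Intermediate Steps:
$3464 - P{\left(-45,24 - 19 \right)} = 3464 - \left(-45 + \left(24 - 19\right)\right) = 3464 - \left(-45 + 5\right) = 3464 - -40 = 3464 + 40 = 3504$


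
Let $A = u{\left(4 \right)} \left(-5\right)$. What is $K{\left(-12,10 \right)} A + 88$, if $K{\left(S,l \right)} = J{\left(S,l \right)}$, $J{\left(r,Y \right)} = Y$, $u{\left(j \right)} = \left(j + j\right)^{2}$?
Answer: $-3112$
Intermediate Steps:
$u{\left(j \right)} = 4 j^{2}$ ($u{\left(j \right)} = \left(2 j\right)^{2} = 4 j^{2}$)
$K{\left(S,l \right)} = l$
$A = -320$ ($A = 4 \cdot 4^{2} \left(-5\right) = 4 \cdot 16 \left(-5\right) = 64 \left(-5\right) = -320$)
$K{\left(-12,10 \right)} A + 88 = 10 \left(-320\right) + 88 = -3200 + 88 = -3112$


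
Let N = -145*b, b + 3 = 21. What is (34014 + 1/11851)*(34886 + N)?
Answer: 13010452856540/11851 ≈ 1.0978e+9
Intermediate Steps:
b = 18 (b = -3 + 21 = 18)
N = -2610 (N = -145*18 = -2610)
(34014 + 1/11851)*(34886 + N) = (34014 + 1/11851)*(34886 - 2610) = (34014 + 1/11851)*32276 = (403099915/11851)*32276 = 13010452856540/11851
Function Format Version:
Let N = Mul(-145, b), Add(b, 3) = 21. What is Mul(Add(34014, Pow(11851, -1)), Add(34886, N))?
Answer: Rational(13010452856540, 11851) ≈ 1.0978e+9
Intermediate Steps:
b = 18 (b = Add(-3, 21) = 18)
N = -2610 (N = Mul(-145, 18) = -2610)
Mul(Add(34014, Pow(11851, -1)), Add(34886, N)) = Mul(Add(34014, Pow(11851, -1)), Add(34886, -2610)) = Mul(Add(34014, Rational(1, 11851)), 32276) = Mul(Rational(403099915, 11851), 32276) = Rational(13010452856540, 11851)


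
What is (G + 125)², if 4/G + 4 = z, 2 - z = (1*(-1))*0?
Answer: 15129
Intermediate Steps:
z = 2 (z = 2 - 1*(-1)*0 = 2 - (-1)*0 = 2 - 1*0 = 2 + 0 = 2)
G = -2 (G = 4/(-4 + 2) = 4/(-2) = 4*(-½) = -2)
(G + 125)² = (-2 + 125)² = 123² = 15129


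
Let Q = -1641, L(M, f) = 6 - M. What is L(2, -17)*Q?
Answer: -6564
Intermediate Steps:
L(2, -17)*Q = (6 - 1*2)*(-1641) = (6 - 2)*(-1641) = 4*(-1641) = -6564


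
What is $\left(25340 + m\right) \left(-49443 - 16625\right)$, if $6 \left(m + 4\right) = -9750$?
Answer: $-1566538348$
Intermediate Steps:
$m = -1629$ ($m = -4 + \frac{1}{6} \left(-9750\right) = -4 - 1625 = -1629$)
$\left(25340 + m\right) \left(-49443 - 16625\right) = \left(25340 - 1629\right) \left(-49443 - 16625\right) = 23711 \left(-66068\right) = -1566538348$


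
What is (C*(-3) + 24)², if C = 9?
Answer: 9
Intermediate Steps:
(C*(-3) + 24)² = (9*(-3) + 24)² = (-27 + 24)² = (-3)² = 9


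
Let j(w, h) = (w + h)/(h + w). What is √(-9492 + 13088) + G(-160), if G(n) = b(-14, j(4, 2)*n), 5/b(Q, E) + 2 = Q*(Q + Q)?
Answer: 1/78 + 2*√899 ≈ 59.979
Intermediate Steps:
j(w, h) = 1 (j(w, h) = (h + w)/(h + w) = 1)
b(Q, E) = 5/(-2 + 2*Q²) (b(Q, E) = 5/(-2 + Q*(Q + Q)) = 5/(-2 + Q*(2*Q)) = 5/(-2 + 2*Q²))
G(n) = 1/78 (G(n) = 5/(2*(-1 + (-14)²)) = 5/(2*(-1 + 196)) = (5/2)/195 = (5/2)*(1/195) = 1/78)
√(-9492 + 13088) + G(-160) = √(-9492 + 13088) + 1/78 = √3596 + 1/78 = 2*√899 + 1/78 = 1/78 + 2*√899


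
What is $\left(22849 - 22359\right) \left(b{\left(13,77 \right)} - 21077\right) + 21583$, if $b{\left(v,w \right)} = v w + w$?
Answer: $-9777927$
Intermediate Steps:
$b{\left(v,w \right)} = w + v w$
$\left(22849 - 22359\right) \left(b{\left(13,77 \right)} - 21077\right) + 21583 = \left(22849 - 22359\right) \left(77 \left(1 + 13\right) - 21077\right) + 21583 = 490 \left(77 \cdot 14 - 21077\right) + 21583 = 490 \left(1078 - 21077\right) + 21583 = 490 \left(-19999\right) + 21583 = -9799510 + 21583 = -9777927$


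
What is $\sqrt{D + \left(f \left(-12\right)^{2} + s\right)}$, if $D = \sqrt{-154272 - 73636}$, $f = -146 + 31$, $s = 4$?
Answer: $\sqrt{-16556 + 2 i \sqrt{56977}} \approx 1.855 + 128.68 i$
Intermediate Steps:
$f = -115$
$D = 2 i \sqrt{56977}$ ($D = \sqrt{-227908} = 2 i \sqrt{56977} \approx 477.4 i$)
$\sqrt{D + \left(f \left(-12\right)^{2} + s\right)} = \sqrt{2 i \sqrt{56977} + \left(- 115 \left(-12\right)^{2} + 4\right)} = \sqrt{2 i \sqrt{56977} + \left(\left(-115\right) 144 + 4\right)} = \sqrt{2 i \sqrt{56977} + \left(-16560 + 4\right)} = \sqrt{2 i \sqrt{56977} - 16556} = \sqrt{-16556 + 2 i \sqrt{56977}}$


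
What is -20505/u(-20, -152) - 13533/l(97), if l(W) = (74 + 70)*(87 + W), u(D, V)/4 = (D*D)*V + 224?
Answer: -1187413/2786496 ≈ -0.42613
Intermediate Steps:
u(D, V) = 896 + 4*V*D² (u(D, V) = 4*((D*D)*V + 224) = 4*(D²*V + 224) = 4*(V*D² + 224) = 4*(224 + V*D²) = 896 + 4*V*D²)
l(W) = 12528 + 144*W (l(W) = 144*(87 + W) = 12528 + 144*W)
-20505/u(-20, -152) - 13533/l(97) = -20505/(896 + 4*(-152)*(-20)²) - 13533/(12528 + 144*97) = -20505/(896 + 4*(-152)*400) - 13533/(12528 + 13968) = -20505/(896 - 243200) - 13533/26496 = -20505/(-242304) - 13533*1/26496 = -20505*(-1/242304) - 4511/8832 = 6835/80768 - 4511/8832 = -1187413/2786496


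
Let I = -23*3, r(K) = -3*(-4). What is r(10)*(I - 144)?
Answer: -2556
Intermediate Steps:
r(K) = 12
I = -69
r(10)*(I - 144) = 12*(-69 - 144) = 12*(-213) = -2556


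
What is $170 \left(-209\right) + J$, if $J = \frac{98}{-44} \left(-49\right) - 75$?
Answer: $- \frac{780909}{22} \approx -35496.0$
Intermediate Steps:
$J = \frac{751}{22}$ ($J = 98 \left(- \frac{1}{44}\right) \left(-49\right) - 75 = \left(- \frac{49}{22}\right) \left(-49\right) - 75 = \frac{2401}{22} - 75 = \frac{751}{22} \approx 34.136$)
$170 \left(-209\right) + J = 170 \left(-209\right) + \frac{751}{22} = -35530 + \frac{751}{22} = - \frac{780909}{22}$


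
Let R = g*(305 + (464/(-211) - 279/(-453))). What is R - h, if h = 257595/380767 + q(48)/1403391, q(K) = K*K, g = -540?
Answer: -929846751750533550771/5675134218786439 ≈ -1.6385e+5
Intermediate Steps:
q(K) = K²
R = -5220268560/31861 (R = -540*(305 + (464/(-211) - 279/(-453))) = -540*(305 + (464*(-1/211) - 279*(-1/453))) = -540*(305 + (-464/211 + 93/151)) = -540*(305 - 50441/31861) = -540*9667164/31861 = -5220268560/31861 ≈ -1.6385e+5)
h = 120794597271/178121660299 (h = 257595/380767 + 48²/1403391 = 257595*(1/380767) + 2304*(1/1403391) = 257595/380767 + 768/467797 = 120794597271/178121660299 ≈ 0.67816)
R - h = -5220268560/31861 - 1*120794597271/178121660299 = -5220268560/31861 - 120794597271/178121660299 = -929846751750533550771/5675134218786439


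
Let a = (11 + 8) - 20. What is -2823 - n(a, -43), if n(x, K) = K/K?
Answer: -2824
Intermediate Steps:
a = -1 (a = 19 - 20 = -1)
n(x, K) = 1
-2823 - n(a, -43) = -2823 - 1*1 = -2823 - 1 = -2824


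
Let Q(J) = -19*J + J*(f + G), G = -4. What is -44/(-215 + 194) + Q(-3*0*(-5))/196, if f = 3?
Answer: 44/21 ≈ 2.0952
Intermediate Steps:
Q(J) = -20*J (Q(J) = -19*J + J*(3 - 4) = -19*J + J*(-1) = -19*J - J = -20*J)
-44/(-215 + 194) + Q(-3*0*(-5))/196 = -44/(-215 + 194) - 20*(-3*0)*(-5)/196 = -44/(-21) - 0*(-5)*(1/196) = -44*(-1/21) - 20*0*(1/196) = 44/21 + 0*(1/196) = 44/21 + 0 = 44/21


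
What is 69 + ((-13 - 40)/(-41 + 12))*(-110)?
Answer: -3829/29 ≈ -132.03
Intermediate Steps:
69 + ((-13 - 40)/(-41 + 12))*(-110) = 69 - 53/(-29)*(-110) = 69 - 53*(-1/29)*(-110) = 69 + (53/29)*(-110) = 69 - 5830/29 = -3829/29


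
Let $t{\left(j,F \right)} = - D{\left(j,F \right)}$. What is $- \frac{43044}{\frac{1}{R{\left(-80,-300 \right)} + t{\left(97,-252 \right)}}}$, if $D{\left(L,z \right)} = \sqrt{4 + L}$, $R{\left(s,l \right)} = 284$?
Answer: $-12224496 + 43044 \sqrt{101} \approx -1.1792 \cdot 10^{7}$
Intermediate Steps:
$t{\left(j,F \right)} = - \sqrt{4 + j}$
$- \frac{43044}{\frac{1}{R{\left(-80,-300 \right)} + t{\left(97,-252 \right)}}} = - \frac{43044}{\frac{1}{284 - \sqrt{4 + 97}}} = - \frac{43044}{\frac{1}{284 - \sqrt{101}}} = - 43044 \left(284 - \sqrt{101}\right) = -12224496 + 43044 \sqrt{101}$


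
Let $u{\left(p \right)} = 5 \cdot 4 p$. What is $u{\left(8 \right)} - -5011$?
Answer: $5171$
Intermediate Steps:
$u{\left(p \right)} = 20 p$
$u{\left(8 \right)} - -5011 = 20 \cdot 8 - -5011 = 160 + 5011 = 5171$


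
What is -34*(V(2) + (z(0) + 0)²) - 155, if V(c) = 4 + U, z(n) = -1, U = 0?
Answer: -325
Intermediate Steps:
V(c) = 4 (V(c) = 4 + 0 = 4)
-34*(V(2) + (z(0) + 0)²) - 155 = -34*(4 + (-1 + 0)²) - 155 = -34*(4 + (-1)²) - 155 = -34*(4 + 1) - 155 = -34*5 - 155 = -170 - 155 = -325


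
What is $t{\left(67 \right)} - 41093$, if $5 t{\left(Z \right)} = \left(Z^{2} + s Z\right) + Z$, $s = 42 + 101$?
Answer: $- \frac{191328}{5} \approx -38266.0$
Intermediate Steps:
$s = 143$
$t{\left(Z \right)} = \frac{Z^{2}}{5} + \frac{144 Z}{5}$ ($t{\left(Z \right)} = \frac{\left(Z^{2} + 143 Z\right) + Z}{5} = \frac{Z^{2} + 144 Z}{5} = \frac{Z^{2}}{5} + \frac{144 Z}{5}$)
$t{\left(67 \right)} - 41093 = \frac{1}{5} \cdot 67 \left(144 + 67\right) - 41093 = \frac{1}{5} \cdot 67 \cdot 211 - 41093 = \frac{14137}{5} - 41093 = - \frac{191328}{5}$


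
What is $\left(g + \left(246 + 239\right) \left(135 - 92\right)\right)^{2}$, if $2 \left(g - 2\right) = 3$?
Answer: $\frac{1740308089}{4} \approx 4.3508 \cdot 10^{8}$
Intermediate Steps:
$g = \frac{7}{2}$ ($g = 2 + \frac{1}{2} \cdot 3 = 2 + \frac{3}{2} = \frac{7}{2} \approx 3.5$)
$\left(g + \left(246 + 239\right) \left(135 - 92\right)\right)^{2} = \left(\frac{7}{2} + \left(246 + 239\right) \left(135 - 92\right)\right)^{2} = \left(\frac{7}{2} + 485 \cdot 43\right)^{2} = \left(\frac{7}{2} + 20855\right)^{2} = \left(\frac{41717}{2}\right)^{2} = \frac{1740308089}{4}$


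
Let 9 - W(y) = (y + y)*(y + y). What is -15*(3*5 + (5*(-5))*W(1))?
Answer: 1650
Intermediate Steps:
W(y) = 9 - 4*y² (W(y) = 9 - (y + y)*(y + y) = 9 - 2*y*2*y = 9 - 4*y²)
-15*(3*5 + (5*(-5))*W(1)) = -15*(3*5 + (5*(-5))*(9 - 4*1²)) = -15*(15 - 25*(9 - 4*1)) = -15*(15 - 25*(9 - 4)) = -15*(15 - 25*5) = -15*(15 - 125) = -15*(-110) = 1650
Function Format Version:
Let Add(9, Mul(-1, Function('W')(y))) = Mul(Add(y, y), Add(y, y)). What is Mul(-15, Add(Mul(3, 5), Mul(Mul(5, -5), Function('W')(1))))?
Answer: 1650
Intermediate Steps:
Function('W')(y) = Add(9, Mul(-4, Pow(y, 2))) (Function('W')(y) = Add(9, Mul(-1, Mul(Add(y, y), Add(y, y)))) = Add(9, Mul(-1, Mul(Mul(2, y), Mul(2, y)))) = Add(9, Mul(-1, Mul(4, Pow(y, 2)))) = Add(9, Mul(-4, Pow(y, 2))))
Mul(-15, Add(Mul(3, 5), Mul(Mul(5, -5), Function('W')(1)))) = Mul(-15, Add(Mul(3, 5), Mul(Mul(5, -5), Add(9, Mul(-4, Pow(1, 2)))))) = Mul(-15, Add(15, Mul(-25, Add(9, Mul(-4, 1))))) = Mul(-15, Add(15, Mul(-25, Add(9, -4)))) = Mul(-15, Add(15, Mul(-25, 5))) = Mul(-15, Add(15, -125)) = Mul(-15, -110) = 1650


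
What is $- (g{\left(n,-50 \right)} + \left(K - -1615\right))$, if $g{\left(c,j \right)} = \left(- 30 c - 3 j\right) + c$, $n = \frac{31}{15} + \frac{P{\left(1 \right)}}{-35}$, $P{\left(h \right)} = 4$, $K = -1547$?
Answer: $- \frac{3389}{21} \approx -161.38$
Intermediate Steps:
$n = \frac{41}{21}$ ($n = \frac{31}{15} + \frac{4}{-35} = 31 \cdot \frac{1}{15} + 4 \left(- \frac{1}{35}\right) = \frac{31}{15} - \frac{4}{35} = \frac{41}{21} \approx 1.9524$)
$g{\left(c,j \right)} = - 29 c - 3 j$
$- (g{\left(n,-50 \right)} + \left(K - -1615\right)) = - (\left(\left(-29\right) \frac{41}{21} - -150\right) - -68) = - (\left(- \frac{1189}{21} + 150\right) + \left(-1547 + 1615\right)) = - (\frac{1961}{21} + 68) = \left(-1\right) \frac{3389}{21} = - \frac{3389}{21}$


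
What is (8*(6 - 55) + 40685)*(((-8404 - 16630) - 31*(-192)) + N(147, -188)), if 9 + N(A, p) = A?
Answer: -763310592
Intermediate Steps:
N(A, p) = -9 + A
(8*(6 - 55) + 40685)*(((-8404 - 16630) - 31*(-192)) + N(147, -188)) = (8*(6 - 55) + 40685)*(((-8404 - 16630) - 31*(-192)) + (-9 + 147)) = (8*(-49) + 40685)*((-25034 + 5952) + 138) = (-392 + 40685)*(-19082 + 138) = 40293*(-18944) = -763310592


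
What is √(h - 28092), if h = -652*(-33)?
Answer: 4*I*√411 ≈ 81.093*I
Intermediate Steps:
h = 21516
√(h - 28092) = √(21516 - 28092) = √(-6576) = 4*I*√411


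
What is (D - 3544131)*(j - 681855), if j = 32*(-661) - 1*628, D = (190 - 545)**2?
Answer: 2405099015310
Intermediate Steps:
D = 126025 (D = (-355)**2 = 126025)
j = -21780 (j = -21152 - 628 = -21780)
(D - 3544131)*(j - 681855) = (126025 - 3544131)*(-21780 - 681855) = -3418106*(-703635) = 2405099015310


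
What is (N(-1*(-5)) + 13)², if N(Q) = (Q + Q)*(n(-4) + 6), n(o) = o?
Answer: 1089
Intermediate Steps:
N(Q) = 4*Q (N(Q) = (Q + Q)*(-4 + 6) = (2*Q)*2 = 4*Q)
(N(-1*(-5)) + 13)² = (4*(-1*(-5)) + 13)² = (4*5 + 13)² = (20 + 13)² = 33² = 1089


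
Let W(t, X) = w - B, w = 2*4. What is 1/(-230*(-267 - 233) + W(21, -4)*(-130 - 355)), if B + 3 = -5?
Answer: 1/107240 ≈ 9.3249e-6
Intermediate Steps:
B = -8 (B = -3 - 5 = -8)
w = 8
W(t, X) = 16 (W(t, X) = 8 - 1*(-8) = 8 + 8 = 16)
1/(-230*(-267 - 233) + W(21, -4)*(-130 - 355)) = 1/(-230*(-267 - 233) + 16*(-130 - 355)) = 1/(-230*(-500) + 16*(-485)) = 1/(115000 - 7760) = 1/107240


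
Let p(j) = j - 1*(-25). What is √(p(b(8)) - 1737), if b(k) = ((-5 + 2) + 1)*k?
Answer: 24*I*√3 ≈ 41.569*I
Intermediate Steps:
b(k) = -2*k (b(k) = (-3 + 1)*k = -2*k)
p(j) = 25 + j (p(j) = j + 25 = 25 + j)
√(p(b(8)) - 1737) = √((25 - 2*8) - 1737) = √((25 - 16) - 1737) = √(9 - 1737) = √(-1728) = 24*I*√3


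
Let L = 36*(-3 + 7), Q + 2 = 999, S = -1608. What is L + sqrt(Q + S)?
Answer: 144 + I*sqrt(611) ≈ 144.0 + 24.718*I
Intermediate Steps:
Q = 997 (Q = -2 + 999 = 997)
L = 144 (L = 36*4 = 144)
L + sqrt(Q + S) = 144 + sqrt(997 - 1608) = 144 + sqrt(-611) = 144 + I*sqrt(611)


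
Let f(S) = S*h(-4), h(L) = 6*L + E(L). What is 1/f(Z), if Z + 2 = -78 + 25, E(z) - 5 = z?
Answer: 1/1265 ≈ 0.00079051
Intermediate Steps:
E(z) = 5 + z
h(L) = 5 + 7*L (h(L) = 6*L + (5 + L) = 5 + 7*L)
Z = -55 (Z = -2 + (-78 + 25) = -2 - 53 = -55)
f(S) = -23*S (f(S) = S*(5 + 7*(-4)) = S*(5 - 28) = S*(-23) = -23*S)
1/f(Z) = 1/(-23*(-55)) = 1/1265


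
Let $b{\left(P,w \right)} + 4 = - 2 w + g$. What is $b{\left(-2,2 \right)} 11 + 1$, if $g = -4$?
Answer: $-131$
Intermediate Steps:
$b{\left(P,w \right)} = -8 - 2 w$ ($b{\left(P,w \right)} = -4 - \left(4 + 2 w\right) = -8 - 2 w$)
$b{\left(-2,2 \right)} 11 + 1 = \left(-8 - 4\right) 11 + 1 = \left(-12\right) 11 + 1 = -132 + 1 = -131$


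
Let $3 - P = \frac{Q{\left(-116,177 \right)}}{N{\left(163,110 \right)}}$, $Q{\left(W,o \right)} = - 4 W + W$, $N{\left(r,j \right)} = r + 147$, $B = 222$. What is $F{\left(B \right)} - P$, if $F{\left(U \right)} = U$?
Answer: $\frac{34119}{155} \approx 220.12$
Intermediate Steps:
$N{\left(r,j \right)} = 147 + r$
$Q{\left(W,o \right)} = - 3 W$
$P = \frac{291}{155}$ ($P = 3 - \frac{\left(-3\right) \left(-116\right)}{147 + 163} = 3 - \frac{348}{310} = 3 - 348 \cdot \frac{1}{310} = 3 - \frac{174}{155} = \frac{291}{155} \approx 1.8774$)
$F{\left(B \right)} - P = 222 - \frac{291}{155} = \frac{34119}{155}$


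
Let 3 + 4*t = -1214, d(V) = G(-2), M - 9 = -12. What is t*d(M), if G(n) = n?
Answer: 1217/2 ≈ 608.50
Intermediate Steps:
M = -3 (M = 9 - 12 = -3)
d(V) = -2
t = -1217/4 (t = -3/4 + (1/4)*(-1214) = -3/4 - 607/2 = -1217/4 ≈ -304.25)
t*d(M) = -1217/4*(-2) = 1217/2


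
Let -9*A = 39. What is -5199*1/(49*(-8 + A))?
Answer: 15597/1813 ≈ 8.6029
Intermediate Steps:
A = -13/3 (A = -⅑*39 = -13/3 ≈ -4.3333)
-5199*1/(49*(-8 + A)) = -5199*1/(49*(-8 - 13/3)) = -5199/(49*(-37/3)) = -5199/(-1813/3) = -5199*(-3/1813) = 15597/1813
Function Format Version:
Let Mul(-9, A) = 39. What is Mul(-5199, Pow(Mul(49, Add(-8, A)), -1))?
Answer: Rational(15597, 1813) ≈ 8.6029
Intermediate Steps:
A = Rational(-13, 3) (A = Mul(Rational(-1, 9), 39) = Rational(-13, 3) ≈ -4.3333)
Mul(-5199, Pow(Mul(49, Add(-8, A)), -1)) = Mul(-5199, Pow(Mul(49, Add(-8, Rational(-13, 3))), -1)) = Mul(-5199, Pow(Mul(49, Rational(-37, 3)), -1)) = Mul(-5199, Pow(Rational(-1813, 3), -1)) = Mul(-5199, Rational(-3, 1813)) = Rational(15597, 1813)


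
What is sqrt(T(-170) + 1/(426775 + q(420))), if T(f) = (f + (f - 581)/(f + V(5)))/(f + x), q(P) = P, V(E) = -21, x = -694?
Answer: sqrt(737087771430678070)/1958261880 ≈ 0.43842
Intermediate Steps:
T(f) = (f + (-581 + f)/(-21 + f))/(-694 + f) (T(f) = (f + (f - 581)/(f - 21))/(f - 694) = (f + (-581 + f)/(-21 + f))/(-694 + f))
sqrt(T(-170) + 1/(426775 + q(420))) = sqrt((-581 + (-170)**2 - 20*(-170))/(14574 + (-170)**2 - 715*(-170)) + 1/(426775 + 420)) = sqrt((-581 + 28900 + 3400)/(14574 + 28900 + 121550) + 1/427195) = sqrt(31719/165024 + 1/427195) = sqrt((1/165024)*31719 + 1/427195) = sqrt(10573/55008 + 1/427195) = sqrt(4516787743/23499142560) = sqrt(737087771430678070)/1958261880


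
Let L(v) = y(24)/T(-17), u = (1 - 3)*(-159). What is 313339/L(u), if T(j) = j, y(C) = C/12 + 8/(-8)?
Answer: -5326763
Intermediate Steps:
y(C) = -1 + C/12 (y(C) = C*(1/12) + 8*(-1/8) = C/12 - 1 = -1 + C/12)
u = 318 (u = -2*(-159) = 318)
L(v) = -1/17 (L(v) = (-1 + (1/12)*24)/(-17) = (-1 + 2)*(-1/17) = 1*(-1/17) = -1/17)
313339/L(u) = 313339/(-1/17) = 313339*(-17) = -5326763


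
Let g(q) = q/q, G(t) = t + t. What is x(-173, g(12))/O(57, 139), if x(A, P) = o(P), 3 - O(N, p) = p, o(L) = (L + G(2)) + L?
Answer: -3/68 ≈ -0.044118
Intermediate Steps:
G(t) = 2*t
o(L) = 4 + 2*L (o(L) = (L + 2*2) + L = (L + 4) + L = (4 + L) + L = 4 + 2*L)
g(q) = 1
O(N, p) = 3 - p
x(A, P) = 4 + 2*P
x(-173, g(12))/O(57, 139) = (4 + 2*1)/(3 - 1*139) = (4 + 2)/(3 - 139) = 6/(-136) = 6*(-1/136) = -3/68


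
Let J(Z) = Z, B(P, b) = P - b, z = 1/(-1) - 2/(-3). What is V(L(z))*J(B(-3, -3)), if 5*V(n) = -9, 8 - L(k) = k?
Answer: 0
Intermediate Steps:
z = -1/3 (z = 1*(-1) - 2*(-1/3) = -1 + 2/3 = -1/3 ≈ -0.33333)
L(k) = 8 - k
V(n) = -9/5 (V(n) = (1/5)*(-9) = -9/5)
V(L(z))*J(B(-3, -3)) = -9*(-3 - 1*(-3))/5 = -9*(-3 + 3)/5 = -9/5*0 = 0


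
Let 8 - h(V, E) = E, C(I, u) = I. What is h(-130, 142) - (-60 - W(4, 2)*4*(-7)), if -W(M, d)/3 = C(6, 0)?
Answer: 430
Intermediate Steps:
h(V, E) = 8 - E
W(M, d) = -18 (W(M, d) = -3*6 = -18)
h(-130, 142) - (-60 - W(4, 2)*4*(-7)) = (8 - 1*142) - (-60 - (-18*4)*(-7)) = (8 - 142) - (-60 - (-72)*(-7)) = -134 - (-60 - 1*504) = -134 - (-60 - 504) = -134 - 1*(-564) = -134 + 564 = 430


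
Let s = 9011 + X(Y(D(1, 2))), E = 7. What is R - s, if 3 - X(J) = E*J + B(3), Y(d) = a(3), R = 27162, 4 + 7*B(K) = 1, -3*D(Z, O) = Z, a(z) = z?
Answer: 127180/7 ≈ 18169.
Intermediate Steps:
D(Z, O) = -Z/3
B(K) = -3/7 (B(K) = -4/7 + (⅐)*1 = -4/7 + ⅐ = -3/7)
Y(d) = 3
X(J) = 24/7 - 7*J (X(J) = 3 - (7*J - 3/7) = 3 - (-3/7 + 7*J) = 3 + (3/7 - 7*J) = 24/7 - 7*J)
s = 62954/7 (s = 9011 + (24/7 - 7*3) = 9011 + (24/7 - 21) = 9011 - 123/7 = 62954/7 ≈ 8993.4)
R - s = 27162 - 1*62954/7 = 27162 - 62954/7 = 127180/7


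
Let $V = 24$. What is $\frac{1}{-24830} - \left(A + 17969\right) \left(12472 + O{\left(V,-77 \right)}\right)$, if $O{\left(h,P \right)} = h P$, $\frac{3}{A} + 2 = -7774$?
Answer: $- \frac{383949140583401}{2011230} \approx -1.909 \cdot 10^{8}$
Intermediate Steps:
$A = - \frac{1}{2592}$ ($A = \frac{3}{-2 - 7774} = \frac{3}{-7776} = 3 \left(- \frac{1}{7776}\right) = - \frac{1}{2592} \approx -0.0003858$)
$O{\left(h,P \right)} = P h$
$\frac{1}{-24830} - \left(A + 17969\right) \left(12472 + O{\left(V,-77 \right)}\right) = \frac{1}{-24830} - \left(- \frac{1}{2592} + 17969\right) \left(12472 - 1848\right) = - \frac{1}{24830} - \frac{46575647 \left(12472 - 1848\right)}{2592} = - \frac{1}{24830} - \frac{46575647}{2592} \cdot 10624 = - \frac{1}{24830} - \frac{15463114804}{81} = - \frac{383949140583401}{2011230}$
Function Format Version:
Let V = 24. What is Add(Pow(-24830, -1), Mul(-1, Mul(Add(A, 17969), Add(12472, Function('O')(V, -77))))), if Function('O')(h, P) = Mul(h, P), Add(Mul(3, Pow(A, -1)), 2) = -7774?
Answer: Rational(-383949140583401, 2011230) ≈ -1.9090e+8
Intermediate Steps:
A = Rational(-1, 2592) (A = Mul(3, Pow(Add(-2, -7774), -1)) = Mul(3, Pow(-7776, -1)) = Mul(3, Rational(-1, 7776)) = Rational(-1, 2592) ≈ -0.00038580)
Function('O')(h, P) = Mul(P, h)
Add(Pow(-24830, -1), Mul(-1, Mul(Add(A, 17969), Add(12472, Function('O')(V, -77))))) = Add(Pow(-24830, -1), Mul(-1, Mul(Add(Rational(-1, 2592), 17969), Add(12472, Mul(-77, 24))))) = Add(Rational(-1, 24830), Mul(-1, Mul(Rational(46575647, 2592), Add(12472, -1848)))) = Add(Rational(-1, 24830), Mul(-1, Mul(Rational(46575647, 2592), 10624))) = Add(Rational(-1, 24830), Mul(-1, Rational(15463114804, 81))) = Add(Rational(-1, 24830), Rational(-15463114804, 81)) = Rational(-383949140583401, 2011230)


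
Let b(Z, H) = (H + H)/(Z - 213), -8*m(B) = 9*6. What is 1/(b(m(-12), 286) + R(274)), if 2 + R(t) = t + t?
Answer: 879/477646 ≈ 0.0018403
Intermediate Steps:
m(B) = -27/4 (m(B) = -9*6/8 = -⅛*54 = -27/4)
R(t) = -2 + 2*t (R(t) = -2 + (t + t) = -2 + 2*t)
b(Z, H) = 2*H/(-213 + Z) (b(Z, H) = (2*H)/(-213 + Z) = 2*H/(-213 + Z))
1/(b(m(-12), 286) + R(274)) = 1/(2*286/(-213 - 27/4) + (-2 + 2*274)) = 1/(2*286/(-879/4) + (-2 + 548)) = 1/(2*286*(-4/879) + 546) = 1/(-2288/879 + 546) = 1/(477646/879) = 879/477646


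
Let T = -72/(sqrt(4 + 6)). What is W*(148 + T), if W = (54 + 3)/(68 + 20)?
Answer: 2109/22 - 513*sqrt(10)/110 ≈ 81.116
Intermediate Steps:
W = 57/88 ≈ 0.64773
T = -36*sqrt(10)/5 (T = -72/(sqrt(10)) = -72*sqrt(10)/10 = -36*sqrt(10)/5 ≈ -22.768)
W*(148 + T) = 57*(148 - 36*sqrt(10)/5)/88 = 2109/22 - 513*sqrt(10)/110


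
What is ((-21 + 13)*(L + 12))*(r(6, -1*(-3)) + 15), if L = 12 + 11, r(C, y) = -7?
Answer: -2240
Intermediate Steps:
L = 23
((-21 + 13)*(L + 12))*(r(6, -1*(-3)) + 15) = ((-21 + 13)*(23 + 12))*(-7 + 15) = -8*35*8 = -280*8 = -2240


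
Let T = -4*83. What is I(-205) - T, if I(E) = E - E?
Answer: 332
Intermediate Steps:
T = -332
I(E) = 0
I(-205) - T = 0 - 1*(-332) = 0 + 332 = 332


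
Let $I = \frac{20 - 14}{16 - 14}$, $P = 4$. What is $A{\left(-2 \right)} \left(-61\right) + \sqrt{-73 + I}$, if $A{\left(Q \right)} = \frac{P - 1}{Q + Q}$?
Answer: $\frac{183}{4} + i \sqrt{70} \approx 45.75 + 8.3666 i$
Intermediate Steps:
$I = 3$ ($I = \frac{6}{2} = 6 \cdot \frac{1}{2} = 3$)
$A{\left(Q \right)} = \frac{3}{2 Q}$ ($A{\left(Q \right)} = \frac{4 - 1}{Q + Q} = \frac{3}{2 Q}$)
$A{\left(-2 \right)} \left(-61\right) + \sqrt{-73 + I} = \frac{3}{2 \left(-2\right)} \left(-61\right) + \sqrt{-73 + 3} = \frac{3}{2} \left(- \frac{1}{2}\right) \left(-61\right) + \sqrt{-70} = \left(- \frac{3}{4}\right) \left(-61\right) + i \sqrt{70} = \frac{183}{4} + i \sqrt{70}$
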